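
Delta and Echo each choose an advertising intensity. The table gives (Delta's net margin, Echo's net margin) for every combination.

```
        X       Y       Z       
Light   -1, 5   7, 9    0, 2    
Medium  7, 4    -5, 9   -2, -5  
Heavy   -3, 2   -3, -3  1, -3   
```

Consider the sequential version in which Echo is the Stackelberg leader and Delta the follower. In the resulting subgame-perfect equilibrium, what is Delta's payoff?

Work backward from Delta's decision.
- X: BR = Medium, leader payoff 4.
- Y: BR = Light, leader payoff 9.
- Z: BR = Heavy, leader payoff -3.
Among 4, 9, -3, the best is 9 at Y. Subgame-perfect outcome: (Light, Y) with payoffs (7, 9).

7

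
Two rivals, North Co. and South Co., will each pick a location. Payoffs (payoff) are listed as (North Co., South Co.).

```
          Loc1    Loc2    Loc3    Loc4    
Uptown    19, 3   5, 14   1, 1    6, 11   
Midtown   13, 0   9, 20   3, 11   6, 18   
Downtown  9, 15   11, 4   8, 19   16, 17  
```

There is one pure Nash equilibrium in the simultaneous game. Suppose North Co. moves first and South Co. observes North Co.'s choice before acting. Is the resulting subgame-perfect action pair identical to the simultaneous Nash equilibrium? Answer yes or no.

no

Solve by backward induction (North Co. leads).
- Uptown → South Co. plays Loc2 (best of 3, 14, 1, 11); North Co. gets 5.
- Midtown → South Co. plays Loc2 (best of 0, 20, 11, 18); North Co. gets 9.
- Downtown → South Co. plays Loc3 (best of 15, 4, 19, 17); North Co. gets 8.
Maximizing over 5, 9, 8, North Co. chooses Midtown. Subgame-perfect outcome: (Midtown, Loc2) with payoffs (9, 20).
Now find the simultaneous Nash equilibrium.
North Co.'s best replies: Loc1→Uptown; Loc2→Downtown; Loc3→Downtown; Loc4→Downtown.
South Co.'s best replies: Uptown→Loc2; Midtown→Loc2; Downtown→Loc3.
The unique mutual best reply is (Downtown, Loc3), giving (8, 19).
Sequential outcome (Midtown, Loc2) differs from the Nash profile (Downtown, Loc3).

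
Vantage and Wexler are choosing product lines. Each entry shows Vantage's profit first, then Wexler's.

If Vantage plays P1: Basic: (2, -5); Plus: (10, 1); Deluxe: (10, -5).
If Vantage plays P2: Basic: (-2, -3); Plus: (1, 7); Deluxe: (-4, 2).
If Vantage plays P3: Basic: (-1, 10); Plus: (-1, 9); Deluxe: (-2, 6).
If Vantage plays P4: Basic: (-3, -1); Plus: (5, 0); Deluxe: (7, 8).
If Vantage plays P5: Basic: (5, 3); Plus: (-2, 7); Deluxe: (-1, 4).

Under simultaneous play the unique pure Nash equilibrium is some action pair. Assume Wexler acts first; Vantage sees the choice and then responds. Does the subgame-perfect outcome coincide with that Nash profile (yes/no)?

Backward induction with Wexler moving first.
- Basic: Vantage compares 2, -2, -1, -3, 5 and picks P5; Wexler would get 3.
- Plus: Vantage compares 10, 1, -1, 5, -2 and picks P1; Wexler would get 1.
- Deluxe: Vantage compares 10, -4, -2, 7, -1 and picks P1; Wexler would get -5.
Maximizing over 3, 1, -5, Wexler chooses Basic. Subgame-perfect outcome: (P5, Basic) with payoffs (5, 3).
For the simultaneous game, intersect best replies.
Vantage's best replies: Basic→P5; Plus→P1; Deluxe→P1.
Wexler's best replies: P1→Plus; P2→Plus; P3→Basic; P4→Deluxe; P5→Plus.
Only (P1, Plus) has each player best-responding; Nash payoffs (10, 1).
Sequential outcome (P5, Basic) differs from the Nash profile (P1, Plus).

no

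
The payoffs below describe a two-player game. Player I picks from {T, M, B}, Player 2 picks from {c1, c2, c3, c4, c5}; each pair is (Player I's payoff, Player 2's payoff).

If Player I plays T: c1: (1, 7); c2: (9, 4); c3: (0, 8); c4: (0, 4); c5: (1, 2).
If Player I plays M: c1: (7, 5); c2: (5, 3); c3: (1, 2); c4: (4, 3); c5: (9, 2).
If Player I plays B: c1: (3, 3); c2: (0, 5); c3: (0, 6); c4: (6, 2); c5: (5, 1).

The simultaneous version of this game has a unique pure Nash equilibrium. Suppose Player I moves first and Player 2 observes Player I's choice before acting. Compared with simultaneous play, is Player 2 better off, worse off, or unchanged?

Solve by backward induction (Player I leads).
- T → Player 2 plays c3 (best of 7, 4, 8, 4, 2); Player I gets 0.
- M → Player 2 plays c1 (best of 5, 3, 2, 3, 2); Player I gets 7.
- B → Player 2 plays c3 (best of 3, 5, 6, 2, 1); Player I gets 0.
Among 0, 7, 0, the best is 7 at M. Subgame-perfect outcome: (M, c1) with payoffs (7, 5).
Under simultaneous play:
Player I's best replies: c1→M; c2→T; c3→M; c4→B; c5→M.
Player 2's best replies: T→c3; M→c1; B→c3.
The unique mutual best reply is (M, c1), giving (7, 5).
Player 2 earns 5 sequentially versus 5 at the Nash outcome: unchanged.

unchanged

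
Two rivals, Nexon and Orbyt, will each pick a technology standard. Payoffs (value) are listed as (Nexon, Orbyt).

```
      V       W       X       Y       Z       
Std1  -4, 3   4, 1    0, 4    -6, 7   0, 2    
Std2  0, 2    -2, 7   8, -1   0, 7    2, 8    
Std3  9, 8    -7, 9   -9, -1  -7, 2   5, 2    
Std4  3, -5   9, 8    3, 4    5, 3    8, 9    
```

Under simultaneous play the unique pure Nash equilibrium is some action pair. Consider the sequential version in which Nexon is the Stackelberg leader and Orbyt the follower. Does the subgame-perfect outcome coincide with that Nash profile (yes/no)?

Orbyt best-responds to each possible Nexon move:
- Std1: BR = Y, leader payoff -6.
- Std2: BR = Z, leader payoff 2.
- Std3: BR = W, leader payoff -7.
- Std4: BR = Z, leader payoff 8.
Nexon's induced payoffs are -6, 2, -7, 8, so Nexon commits to Std4. Subgame-perfect outcome: (Std4, Z) with payoffs (8, 9).
Under simultaneous play:
Nexon's best replies: V→Std3; W→Std4; X→Std2; Y→Std4; Z→Std4.
Orbyt's best replies: Std1→Y; Std2→Z; Std3→W; Std4→Z.
Only (Std4, Z) has each player best-responding; Nash payoffs (8, 9).
Sequential outcome (Std4, Z) coincides with the Nash profile (Std4, Z).

yes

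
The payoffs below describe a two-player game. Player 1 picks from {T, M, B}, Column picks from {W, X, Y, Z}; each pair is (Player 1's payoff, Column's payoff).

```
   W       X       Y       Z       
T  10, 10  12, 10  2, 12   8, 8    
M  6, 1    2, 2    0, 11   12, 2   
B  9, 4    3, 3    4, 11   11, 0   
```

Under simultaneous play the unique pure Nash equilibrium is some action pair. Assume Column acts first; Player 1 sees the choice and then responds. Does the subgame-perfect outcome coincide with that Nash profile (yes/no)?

yes

Backward induction with Column moving first.
- W: BR = T, leader payoff 10.
- X: BR = T, leader payoff 10.
- Y: BR = B, leader payoff 11.
- Z: BR = M, leader payoff 2.
Among 10, 10, 11, 2, the best is 11 at Y. Subgame-perfect outcome: (B, Y) with payoffs (4, 11).
Under simultaneous play:
Player 1's best replies: W→T; X→T; Y→B; Z→M.
Column's best replies: T→Y; M→Y; B→Y.
Only (B, Y) has each player best-responding; Nash payoffs (4, 11).
Sequential outcome (B, Y) coincides with the Nash profile (B, Y).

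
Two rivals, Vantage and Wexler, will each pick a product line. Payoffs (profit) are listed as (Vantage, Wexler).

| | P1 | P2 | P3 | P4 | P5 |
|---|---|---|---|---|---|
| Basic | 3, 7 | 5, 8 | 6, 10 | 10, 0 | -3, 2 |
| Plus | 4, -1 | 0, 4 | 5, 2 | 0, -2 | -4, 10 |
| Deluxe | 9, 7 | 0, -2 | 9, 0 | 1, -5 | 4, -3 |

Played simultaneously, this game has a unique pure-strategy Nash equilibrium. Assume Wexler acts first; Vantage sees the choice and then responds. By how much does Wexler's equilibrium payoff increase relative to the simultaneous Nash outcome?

1

Work backward from Vantage's decision.
- P1: BR = Deluxe, leader payoff 7.
- P2: BR = Basic, leader payoff 8.
- P3: BR = Deluxe, leader payoff 0.
- P4: BR = Basic, leader payoff 0.
- P5: BR = Deluxe, leader payoff -3.
Wexler's induced payoffs are 7, 8, 0, 0, -3, so Wexler commits to P2. Subgame-perfect outcome: (Basic, P2) with payoffs (5, 8).
Under simultaneous play:
Vantage's best replies: P1→Deluxe; P2→Basic; P3→Deluxe; P4→Basic; P5→Deluxe.
Wexler's best replies: Basic→P3; Plus→P5; Deluxe→P1.
The unique mutual best reply is (Deluxe, P1), giving (9, 7).
Wexler's commitment gain: 8 − 7 = 1.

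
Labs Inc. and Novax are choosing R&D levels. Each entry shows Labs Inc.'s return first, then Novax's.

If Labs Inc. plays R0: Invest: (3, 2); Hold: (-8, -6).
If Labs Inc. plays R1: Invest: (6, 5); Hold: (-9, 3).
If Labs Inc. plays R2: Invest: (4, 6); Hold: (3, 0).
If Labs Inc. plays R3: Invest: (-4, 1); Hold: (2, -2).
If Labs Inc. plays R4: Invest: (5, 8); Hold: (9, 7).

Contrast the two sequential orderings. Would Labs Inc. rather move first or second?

If Labs Inc. leads: Novax's best replies are R0→Invest, R1→Invest, R2→Invest, R3→Invest, R4→Invest; Labs Inc.'s induced payoffs 3, 6, 4, -4, 5; outcome (R1, Invest), payoffs (6, 5).
If Novax leads: Labs Inc.'s best replies are Invest→R1, Hold→R4; Novax's induced payoffs 5, 7; outcome (R4, Hold), payoffs (9, 7).
Labs Inc. gets 6 moving first and 9 moving second, so Labs Inc. prefers to move second.

second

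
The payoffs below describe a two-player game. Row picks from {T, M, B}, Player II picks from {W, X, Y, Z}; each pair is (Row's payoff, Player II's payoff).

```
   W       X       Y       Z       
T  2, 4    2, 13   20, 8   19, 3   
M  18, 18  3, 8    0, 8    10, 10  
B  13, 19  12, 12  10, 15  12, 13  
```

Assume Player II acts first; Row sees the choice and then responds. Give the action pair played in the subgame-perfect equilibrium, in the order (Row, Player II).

(M, W)

Backward induction with Player II moving first.
- W → Row plays M (best of 2, 18, 13); Player II gets 18.
- X → Row plays B (best of 2, 3, 12); Player II gets 12.
- Y → Row plays T (best of 20, 0, 10); Player II gets 8.
- Z → Row plays T (best of 19, 10, 12); Player II gets 3.
Player II's induced payoffs are 18, 12, 8, 3, so Player II commits to W. Subgame-perfect outcome: (M, W) with payoffs (18, 18).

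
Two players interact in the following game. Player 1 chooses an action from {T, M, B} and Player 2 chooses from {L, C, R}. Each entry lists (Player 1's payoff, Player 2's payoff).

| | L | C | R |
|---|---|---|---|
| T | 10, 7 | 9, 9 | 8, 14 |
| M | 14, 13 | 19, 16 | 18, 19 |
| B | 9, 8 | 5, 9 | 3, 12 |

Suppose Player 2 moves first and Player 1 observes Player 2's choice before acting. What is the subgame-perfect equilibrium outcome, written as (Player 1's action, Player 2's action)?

Backward induction with Player 2 moving first.
- L → Player 1 plays M (best of 10, 14, 9); Player 2 gets 13.
- C → Player 1 plays M (best of 9, 19, 5); Player 2 gets 16.
- R → Player 1 plays M (best of 8, 18, 3); Player 2 gets 19.
Player 2's induced payoffs are 13, 16, 19, so Player 2 commits to R. Subgame-perfect outcome: (M, R) with payoffs (18, 19).

(M, R)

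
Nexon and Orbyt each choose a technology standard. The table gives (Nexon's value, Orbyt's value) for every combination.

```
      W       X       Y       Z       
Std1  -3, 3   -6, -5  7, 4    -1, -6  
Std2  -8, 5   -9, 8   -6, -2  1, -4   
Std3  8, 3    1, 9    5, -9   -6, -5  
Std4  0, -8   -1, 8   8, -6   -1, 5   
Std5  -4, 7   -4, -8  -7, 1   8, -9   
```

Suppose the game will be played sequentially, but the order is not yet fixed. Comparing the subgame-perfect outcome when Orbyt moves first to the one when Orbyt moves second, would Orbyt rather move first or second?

If Nexon leads: Orbyt's best replies are Std1→Y, Std2→X, Std3→X, Std4→X, Std5→W; Nexon's induced payoffs 7, -9, 1, -1, -4; outcome (Std1, Y), payoffs (7, 4).
If Orbyt leads: Nexon's best replies are W→Std3, X→Std3, Y→Std4, Z→Std5; Orbyt's induced payoffs 3, 9, -6, -9; outcome (Std3, X), payoffs (1, 9).
Orbyt gets 9 moving first and 4 moving second, so Orbyt prefers to move first.

first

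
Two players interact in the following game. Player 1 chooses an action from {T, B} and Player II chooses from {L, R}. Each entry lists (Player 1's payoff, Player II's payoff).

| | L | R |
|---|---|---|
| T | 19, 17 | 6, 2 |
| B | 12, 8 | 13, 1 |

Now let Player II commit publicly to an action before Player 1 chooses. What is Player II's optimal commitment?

L

Backward induction with Player II moving first.
- L: BR = T, leader payoff 17.
- R: BR = B, leader payoff 1.
Maximizing over 17, 1, Player II chooses L. Subgame-perfect outcome: (T, L) with payoffs (19, 17).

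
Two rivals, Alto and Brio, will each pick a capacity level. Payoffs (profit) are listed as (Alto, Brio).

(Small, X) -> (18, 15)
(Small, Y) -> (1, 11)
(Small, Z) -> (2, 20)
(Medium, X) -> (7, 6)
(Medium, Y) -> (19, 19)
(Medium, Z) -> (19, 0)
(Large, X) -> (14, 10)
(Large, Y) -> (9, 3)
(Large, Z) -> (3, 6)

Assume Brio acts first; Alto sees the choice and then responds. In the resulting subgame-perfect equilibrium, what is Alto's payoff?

Alto best-responds to each possible Brio move:
- X: BR = Small, leader payoff 15.
- Y: BR = Medium, leader payoff 19.
- Z: BR = Medium, leader payoff 0.
Maximizing over 15, 19, 0, Brio chooses Y. Subgame-perfect outcome: (Medium, Y) with payoffs (19, 19).

19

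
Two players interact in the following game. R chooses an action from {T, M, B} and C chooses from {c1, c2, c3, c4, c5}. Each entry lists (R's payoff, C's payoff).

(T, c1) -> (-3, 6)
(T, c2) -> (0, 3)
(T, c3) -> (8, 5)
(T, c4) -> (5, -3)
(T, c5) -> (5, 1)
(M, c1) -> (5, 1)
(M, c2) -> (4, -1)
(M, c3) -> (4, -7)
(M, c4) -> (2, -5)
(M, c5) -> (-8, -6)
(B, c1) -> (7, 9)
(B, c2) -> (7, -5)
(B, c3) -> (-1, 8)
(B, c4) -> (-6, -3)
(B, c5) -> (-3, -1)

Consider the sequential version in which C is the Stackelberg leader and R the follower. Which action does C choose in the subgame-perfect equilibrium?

Backward induction with C moving first.
- c1: BR = B, leader payoff 9.
- c2: BR = B, leader payoff -5.
- c3: BR = T, leader payoff 5.
- c4: BR = T, leader payoff -3.
- c5: BR = T, leader payoff 1.
Among 9, -5, 5, -3, 1, the best is 9 at c1. Subgame-perfect outcome: (B, c1) with payoffs (7, 9).

c1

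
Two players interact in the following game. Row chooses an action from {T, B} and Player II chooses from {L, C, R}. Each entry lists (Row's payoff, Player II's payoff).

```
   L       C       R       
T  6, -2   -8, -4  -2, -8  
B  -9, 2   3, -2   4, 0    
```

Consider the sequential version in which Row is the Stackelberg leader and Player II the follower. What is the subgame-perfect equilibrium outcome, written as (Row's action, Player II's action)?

Player II best-responds to each possible Row move:
- T: Player II compares -2, -4, -8 and picks L; Row would get 6.
- B: Player II compares 2, -2, 0 and picks L; Row would get -9.
Maximizing over 6, -9, Row chooses T. Subgame-perfect outcome: (T, L) with payoffs (6, -2).

(T, L)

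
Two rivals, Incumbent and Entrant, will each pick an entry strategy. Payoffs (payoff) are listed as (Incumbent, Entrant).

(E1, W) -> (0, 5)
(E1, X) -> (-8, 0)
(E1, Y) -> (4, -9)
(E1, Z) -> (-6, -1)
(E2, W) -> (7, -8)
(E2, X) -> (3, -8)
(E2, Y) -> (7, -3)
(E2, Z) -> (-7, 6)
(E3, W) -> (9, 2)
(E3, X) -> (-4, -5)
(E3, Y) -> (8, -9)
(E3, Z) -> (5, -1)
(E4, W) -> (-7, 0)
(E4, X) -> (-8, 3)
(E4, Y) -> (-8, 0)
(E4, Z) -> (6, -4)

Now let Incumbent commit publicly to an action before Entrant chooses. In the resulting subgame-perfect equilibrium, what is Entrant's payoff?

2

Backward induction with Incumbent moving first.
- E1 → Entrant plays W (best of 5, 0, -9, -1); Incumbent gets 0.
- E2 → Entrant plays Z (best of -8, -8, -3, 6); Incumbent gets -7.
- E3 → Entrant plays W (best of 2, -5, -9, -1); Incumbent gets 9.
- E4 → Entrant plays X (best of 0, 3, 0, -4); Incumbent gets -8.
Maximizing over 0, -7, 9, -8, Incumbent chooses E3. Subgame-perfect outcome: (E3, W) with payoffs (9, 2).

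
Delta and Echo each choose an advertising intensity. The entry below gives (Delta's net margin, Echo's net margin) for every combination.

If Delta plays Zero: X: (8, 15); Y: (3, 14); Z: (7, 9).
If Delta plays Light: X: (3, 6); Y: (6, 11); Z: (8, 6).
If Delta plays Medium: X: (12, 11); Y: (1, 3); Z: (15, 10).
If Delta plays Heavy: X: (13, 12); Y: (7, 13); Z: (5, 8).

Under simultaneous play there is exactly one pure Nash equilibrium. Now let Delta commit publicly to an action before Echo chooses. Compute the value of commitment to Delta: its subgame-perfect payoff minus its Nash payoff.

Work backward from Echo's decision.
- Zero → Echo plays X (best of 15, 14, 9); Delta gets 8.
- Light → Echo plays Y (best of 6, 11, 6); Delta gets 6.
- Medium → Echo plays X (best of 11, 3, 10); Delta gets 12.
- Heavy → Echo plays Y (best of 12, 13, 8); Delta gets 7.
Delta's induced payoffs are 8, 6, 12, 7, so Delta commits to Medium. Subgame-perfect outcome: (Medium, X) with payoffs (12, 11).
For the simultaneous game, intersect best replies.
Delta's best replies: X→Heavy; Y→Heavy; Z→Medium.
Echo's best replies: Zero→X; Light→Y; Medium→X; Heavy→Y.
The unique mutual best reply is (Heavy, Y), giving (7, 13).
Delta's commitment gain: 12 − 7 = 5.

5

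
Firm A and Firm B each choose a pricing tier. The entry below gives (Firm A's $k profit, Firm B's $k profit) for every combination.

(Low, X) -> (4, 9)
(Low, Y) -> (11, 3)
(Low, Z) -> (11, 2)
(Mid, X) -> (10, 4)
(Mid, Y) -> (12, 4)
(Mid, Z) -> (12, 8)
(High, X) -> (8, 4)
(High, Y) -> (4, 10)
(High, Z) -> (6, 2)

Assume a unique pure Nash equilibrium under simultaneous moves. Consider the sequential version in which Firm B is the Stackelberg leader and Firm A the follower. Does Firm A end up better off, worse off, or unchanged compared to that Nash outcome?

unchanged

Firm A best-responds to each possible Firm B move:
- X: Firm A compares 4, 10, 8 and picks Mid; Firm B would get 4.
- Y: Firm A compares 11, 12, 4 and picks Mid; Firm B would get 4.
- Z: Firm A compares 11, 12, 6 and picks Mid; Firm B would get 8.
Maximizing over 4, 4, 8, Firm B chooses Z. Subgame-perfect outcome: (Mid, Z) with payoffs (12, 8).
Now find the simultaneous Nash equilibrium.
Firm A's best replies: X→Mid; Y→Mid; Z→Mid.
Firm B's best replies: Low→X; Mid→Z; High→Y.
The unique mutual best reply is (Mid, Z), giving (12, 8).
Firm A earns 12 sequentially versus 12 at the Nash outcome: unchanged.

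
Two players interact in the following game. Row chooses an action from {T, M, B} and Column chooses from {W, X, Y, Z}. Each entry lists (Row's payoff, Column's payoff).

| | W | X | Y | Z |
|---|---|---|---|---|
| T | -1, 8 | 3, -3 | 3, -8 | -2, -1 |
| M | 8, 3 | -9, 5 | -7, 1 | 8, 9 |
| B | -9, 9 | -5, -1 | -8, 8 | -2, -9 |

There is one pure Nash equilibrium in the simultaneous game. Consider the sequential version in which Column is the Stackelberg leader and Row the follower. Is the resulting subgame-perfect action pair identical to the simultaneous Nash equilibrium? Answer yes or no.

yes

Solve by backward induction (Column leads).
- W: Row compares -1, 8, -9 and picks M; Column would get 3.
- X: Row compares 3, -9, -5 and picks T; Column would get -3.
- Y: Row compares 3, -7, -8 and picks T; Column would get -8.
- Z: Row compares -2, 8, -2 and picks M; Column would get 9.
Maximizing over 3, -3, -8, 9, Column chooses Z. Subgame-perfect outcome: (M, Z) with payoffs (8, 9).
Under simultaneous play:
Row's best replies: W→M; X→T; Y→T; Z→M.
Column's best replies: T→W; M→Z; B→W.
Only (M, Z) has each player best-responding; Nash payoffs (8, 9).
Sequential outcome (M, Z) coincides with the Nash profile (M, Z).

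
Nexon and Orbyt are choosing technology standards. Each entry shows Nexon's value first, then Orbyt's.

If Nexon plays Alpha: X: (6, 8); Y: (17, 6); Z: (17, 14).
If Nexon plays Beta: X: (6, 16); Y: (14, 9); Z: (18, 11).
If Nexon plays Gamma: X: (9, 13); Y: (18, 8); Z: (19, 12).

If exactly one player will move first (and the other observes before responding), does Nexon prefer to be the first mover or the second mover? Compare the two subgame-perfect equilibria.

first

If Nexon leads: Orbyt's best replies are Alpha→Z, Beta→X, Gamma→X; Nexon's induced payoffs 17, 6, 9; outcome (Alpha, Z), payoffs (17, 14).
If Orbyt leads: Nexon's best replies are X→Gamma, Y→Gamma, Z→Gamma; Orbyt's induced payoffs 13, 8, 12; outcome (Gamma, X), payoffs (9, 13).
Nexon gets 17 moving first and 9 moving second, so Nexon prefers to move first.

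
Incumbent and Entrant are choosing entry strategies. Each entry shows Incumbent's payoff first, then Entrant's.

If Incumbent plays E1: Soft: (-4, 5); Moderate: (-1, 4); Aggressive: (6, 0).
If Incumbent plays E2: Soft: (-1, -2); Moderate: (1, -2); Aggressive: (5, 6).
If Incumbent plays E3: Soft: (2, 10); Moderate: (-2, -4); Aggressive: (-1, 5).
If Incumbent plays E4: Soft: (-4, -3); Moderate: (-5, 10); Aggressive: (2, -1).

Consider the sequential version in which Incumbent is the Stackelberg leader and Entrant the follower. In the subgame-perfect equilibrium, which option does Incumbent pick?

E2

Backward induction with Incumbent moving first.
- E1: BR = Soft, leader payoff -4.
- E2: BR = Aggressive, leader payoff 5.
- E3: BR = Soft, leader payoff 2.
- E4: BR = Moderate, leader payoff -5.
Incumbent's induced payoffs are -4, 5, 2, -5, so Incumbent commits to E2. Subgame-perfect outcome: (E2, Aggressive) with payoffs (5, 6).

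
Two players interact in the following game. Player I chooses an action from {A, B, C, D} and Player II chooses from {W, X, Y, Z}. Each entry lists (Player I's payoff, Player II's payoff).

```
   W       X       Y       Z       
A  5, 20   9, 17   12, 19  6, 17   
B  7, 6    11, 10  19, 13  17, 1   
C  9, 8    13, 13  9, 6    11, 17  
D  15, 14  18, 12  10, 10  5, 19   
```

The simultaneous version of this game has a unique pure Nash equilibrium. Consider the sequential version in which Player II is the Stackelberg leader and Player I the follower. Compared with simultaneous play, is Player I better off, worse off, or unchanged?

Work backward from Player I's decision.
- W → Player I plays D (best of 5, 7, 9, 15); Player II gets 14.
- X → Player I plays D (best of 9, 11, 13, 18); Player II gets 12.
- Y → Player I plays B (best of 12, 19, 9, 10); Player II gets 13.
- Z → Player I plays B (best of 6, 17, 11, 5); Player II gets 1.
Player II's induced payoffs are 14, 12, 13, 1, so Player II commits to W. Subgame-perfect outcome: (D, W) with payoffs (15, 14).
Now find the simultaneous Nash equilibrium.
Player I's best replies: W→D; X→D; Y→B; Z→B.
Player II's best replies: A→W; B→Y; C→Z; D→Z.
The unique mutual best reply is (B, Y), giving (19, 13).
Player I earns 15 sequentially versus 19 at the Nash outcome: worse off.

worse off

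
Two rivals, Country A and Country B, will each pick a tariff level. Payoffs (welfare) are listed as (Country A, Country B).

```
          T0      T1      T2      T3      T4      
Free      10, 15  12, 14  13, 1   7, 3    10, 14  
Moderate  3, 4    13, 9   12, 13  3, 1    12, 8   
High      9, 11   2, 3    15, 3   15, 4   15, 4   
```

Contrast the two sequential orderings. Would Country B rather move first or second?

first

If Country A leads: Country B's best replies are Free→T0, Moderate→T2, High→T0; Country A's induced payoffs 10, 12, 9; outcome (Moderate, T2), payoffs (12, 13).
If Country B leads: Country A's best replies are T0→Free, T1→Moderate, T2→High, T3→High, T4→High; Country B's induced payoffs 15, 9, 3, 4, 4; outcome (Free, T0), payoffs (10, 15).
Country B gets 15 moving first and 13 moving second, so Country B prefers to move first.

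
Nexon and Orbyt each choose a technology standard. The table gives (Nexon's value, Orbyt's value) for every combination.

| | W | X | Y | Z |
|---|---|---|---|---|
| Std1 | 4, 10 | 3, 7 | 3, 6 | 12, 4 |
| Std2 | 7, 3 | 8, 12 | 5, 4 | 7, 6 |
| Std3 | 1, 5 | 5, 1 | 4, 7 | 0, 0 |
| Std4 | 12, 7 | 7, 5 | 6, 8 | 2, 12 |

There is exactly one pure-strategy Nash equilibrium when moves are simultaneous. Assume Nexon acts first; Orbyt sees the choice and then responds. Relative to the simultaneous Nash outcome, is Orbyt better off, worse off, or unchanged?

unchanged

Solve by backward induction (Nexon leads).
- Std1 → Orbyt plays W (best of 10, 7, 6, 4); Nexon gets 4.
- Std2 → Orbyt plays X (best of 3, 12, 4, 6); Nexon gets 8.
- Std3 → Orbyt plays Y (best of 5, 1, 7, 0); Nexon gets 4.
- Std4 → Orbyt plays Z (best of 7, 5, 8, 12); Nexon gets 2.
Among 4, 8, 4, 2, the best is 8 at Std2. Subgame-perfect outcome: (Std2, X) with payoffs (8, 12).
Now find the simultaneous Nash equilibrium.
Nexon's best replies: W→Std4; X→Std2; Y→Std4; Z→Std1.
Orbyt's best replies: Std1→W; Std2→X; Std3→Y; Std4→Z.
Only (Std2, X) has each player best-responding; Nash payoffs (8, 12).
Orbyt earns 12 sequentially versus 12 at the Nash outcome: unchanged.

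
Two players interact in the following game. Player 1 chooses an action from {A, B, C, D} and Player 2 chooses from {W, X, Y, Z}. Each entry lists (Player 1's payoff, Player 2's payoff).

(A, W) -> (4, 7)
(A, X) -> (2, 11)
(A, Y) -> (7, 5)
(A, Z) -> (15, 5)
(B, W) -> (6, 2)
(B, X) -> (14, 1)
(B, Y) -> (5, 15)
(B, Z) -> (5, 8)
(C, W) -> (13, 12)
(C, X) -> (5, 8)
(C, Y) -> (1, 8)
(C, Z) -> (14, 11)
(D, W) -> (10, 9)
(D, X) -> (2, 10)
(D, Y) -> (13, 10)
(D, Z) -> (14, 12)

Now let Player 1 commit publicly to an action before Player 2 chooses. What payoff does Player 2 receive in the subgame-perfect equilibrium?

12

Player 2 best-responds to each possible Player 1 move:
- A: BR = X, leader payoff 2.
- B: BR = Y, leader payoff 5.
- C: BR = W, leader payoff 13.
- D: BR = Z, leader payoff 14.
Among 2, 5, 13, 14, the best is 14 at D. Subgame-perfect outcome: (D, Z) with payoffs (14, 12).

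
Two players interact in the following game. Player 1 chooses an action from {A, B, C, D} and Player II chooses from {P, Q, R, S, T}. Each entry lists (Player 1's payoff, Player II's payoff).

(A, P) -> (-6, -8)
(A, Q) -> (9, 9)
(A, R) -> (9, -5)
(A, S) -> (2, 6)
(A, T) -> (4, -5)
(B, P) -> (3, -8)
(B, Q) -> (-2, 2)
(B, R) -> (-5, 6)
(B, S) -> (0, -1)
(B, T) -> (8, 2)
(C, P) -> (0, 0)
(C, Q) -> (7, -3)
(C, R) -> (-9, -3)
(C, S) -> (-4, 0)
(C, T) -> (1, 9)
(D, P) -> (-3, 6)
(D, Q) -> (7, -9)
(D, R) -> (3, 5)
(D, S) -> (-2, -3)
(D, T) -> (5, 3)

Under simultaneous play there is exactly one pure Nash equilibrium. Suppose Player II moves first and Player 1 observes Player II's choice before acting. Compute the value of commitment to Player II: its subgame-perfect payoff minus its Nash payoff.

0

Player 1 best-responds to each possible Player II move:
- P: BR = B, leader payoff -8.
- Q: BR = A, leader payoff 9.
- R: BR = A, leader payoff -5.
- S: BR = A, leader payoff 6.
- T: BR = B, leader payoff 2.
Among -8, 9, -5, 6, 2, the best is 9 at Q. Subgame-perfect outcome: (A, Q) with payoffs (9, 9).
Under simultaneous play:
Player 1's best replies: P→B; Q→A; R→A; S→A; T→B.
Player II's best replies: A→Q; B→R; C→T; D→P.
Only (A, Q) has each player best-responding; Nash payoffs (9, 9).
Player II's commitment gain: 9 − 9 = 0.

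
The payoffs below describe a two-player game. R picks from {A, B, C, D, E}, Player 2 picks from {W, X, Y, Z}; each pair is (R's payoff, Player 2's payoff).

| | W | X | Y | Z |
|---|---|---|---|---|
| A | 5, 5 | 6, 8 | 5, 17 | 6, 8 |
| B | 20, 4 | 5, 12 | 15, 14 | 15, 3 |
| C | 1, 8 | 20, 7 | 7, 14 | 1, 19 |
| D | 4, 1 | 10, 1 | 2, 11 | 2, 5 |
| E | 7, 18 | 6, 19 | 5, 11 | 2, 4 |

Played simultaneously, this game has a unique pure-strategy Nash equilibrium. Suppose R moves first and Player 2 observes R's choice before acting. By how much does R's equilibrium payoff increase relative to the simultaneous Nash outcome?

Player 2 best-responds to each possible R move:
- A → Player 2 plays Y (best of 5, 8, 17, 8); R gets 5.
- B → Player 2 plays Y (best of 4, 12, 14, 3); R gets 15.
- C → Player 2 plays Z (best of 8, 7, 14, 19); R gets 1.
- D → Player 2 plays Y (best of 1, 1, 11, 5); R gets 2.
- E → Player 2 plays X (best of 18, 19, 11, 4); R gets 6.
Maximizing over 5, 15, 1, 2, 6, R chooses B. Subgame-perfect outcome: (B, Y) with payoffs (15, 14).
Under simultaneous play:
R's best replies: W→B; X→C; Y→B; Z→B.
Player 2's best replies: A→Y; B→Y; C→Z; D→Y; E→X.
Only (B, Y) has each player best-responding; Nash payoffs (15, 14).
R's commitment gain: 15 − 15 = 0.

0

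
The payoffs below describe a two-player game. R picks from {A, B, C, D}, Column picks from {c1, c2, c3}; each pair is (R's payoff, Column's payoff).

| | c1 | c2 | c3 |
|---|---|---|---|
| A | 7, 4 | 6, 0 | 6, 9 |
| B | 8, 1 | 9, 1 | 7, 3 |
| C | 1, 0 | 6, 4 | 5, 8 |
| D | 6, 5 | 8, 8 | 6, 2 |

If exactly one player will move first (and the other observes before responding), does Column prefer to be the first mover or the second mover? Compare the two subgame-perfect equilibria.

If R leads: Column's best replies are A→c3, B→c3, C→c3, D→c2; R's induced payoffs 6, 7, 5, 8; outcome (D, c2), payoffs (8, 8).
If Column leads: R's best replies are c1→B, c2→B, c3→B; Column's induced payoffs 1, 1, 3; outcome (B, c3), payoffs (7, 3).
Column gets 3 moving first and 8 moving second, so Column prefers to move second.

second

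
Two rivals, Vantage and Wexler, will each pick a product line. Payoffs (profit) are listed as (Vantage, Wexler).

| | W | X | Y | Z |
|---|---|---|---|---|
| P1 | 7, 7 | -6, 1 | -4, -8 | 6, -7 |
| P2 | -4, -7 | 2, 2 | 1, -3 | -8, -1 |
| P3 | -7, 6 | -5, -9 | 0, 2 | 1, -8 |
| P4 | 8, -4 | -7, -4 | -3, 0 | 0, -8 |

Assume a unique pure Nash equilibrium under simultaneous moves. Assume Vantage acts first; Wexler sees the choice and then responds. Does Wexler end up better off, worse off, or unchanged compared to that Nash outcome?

Wexler best-responds to each possible Vantage move:
- P1: BR = W, leader payoff 7.
- P2: BR = X, leader payoff 2.
- P3: BR = W, leader payoff -7.
- P4: BR = Y, leader payoff -3.
Maximizing over 7, 2, -7, -3, Vantage chooses P1. Subgame-perfect outcome: (P1, W) with payoffs (7, 7).
For the simultaneous game, intersect best replies.
Vantage's best replies: W→P4; X→P2; Y→P2; Z→P1.
Wexler's best replies: P1→W; P2→X; P3→W; P4→Y.
Only (P2, X) has each player best-responding; Nash payoffs (2, 2).
Wexler earns 7 sequentially versus 2 at the Nash outcome: better off.

better off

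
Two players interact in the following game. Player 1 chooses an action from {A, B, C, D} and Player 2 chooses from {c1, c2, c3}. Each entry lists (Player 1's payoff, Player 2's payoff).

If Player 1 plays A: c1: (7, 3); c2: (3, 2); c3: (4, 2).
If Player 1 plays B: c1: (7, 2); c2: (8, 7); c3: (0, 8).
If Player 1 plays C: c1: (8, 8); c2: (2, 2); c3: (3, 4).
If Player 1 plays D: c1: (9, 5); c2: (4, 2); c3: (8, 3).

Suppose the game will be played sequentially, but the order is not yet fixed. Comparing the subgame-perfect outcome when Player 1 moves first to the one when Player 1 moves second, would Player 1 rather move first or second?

first

If Player 1 leads: Player 2's best replies are A→c1, B→c3, C→c1, D→c1; Player 1's induced payoffs 7, 0, 8, 9; outcome (D, c1), payoffs (9, 5).
If Player 2 leads: Player 1's best replies are c1→D, c2→B, c3→D; Player 2's induced payoffs 5, 7, 3; outcome (B, c2), payoffs (8, 7).
Player 1 gets 9 moving first and 8 moving second, so Player 1 prefers to move first.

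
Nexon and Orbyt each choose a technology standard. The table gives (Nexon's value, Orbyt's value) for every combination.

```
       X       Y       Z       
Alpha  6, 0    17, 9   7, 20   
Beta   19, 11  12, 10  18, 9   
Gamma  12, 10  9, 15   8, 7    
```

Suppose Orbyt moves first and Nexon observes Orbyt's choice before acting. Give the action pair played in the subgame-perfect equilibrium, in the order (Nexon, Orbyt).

(Beta, X)

Backward induction with Orbyt moving first.
- X: BR = Beta, leader payoff 11.
- Y: BR = Alpha, leader payoff 9.
- Z: BR = Beta, leader payoff 9.
Orbyt's induced payoffs are 11, 9, 9, so Orbyt commits to X. Subgame-perfect outcome: (Beta, X) with payoffs (19, 11).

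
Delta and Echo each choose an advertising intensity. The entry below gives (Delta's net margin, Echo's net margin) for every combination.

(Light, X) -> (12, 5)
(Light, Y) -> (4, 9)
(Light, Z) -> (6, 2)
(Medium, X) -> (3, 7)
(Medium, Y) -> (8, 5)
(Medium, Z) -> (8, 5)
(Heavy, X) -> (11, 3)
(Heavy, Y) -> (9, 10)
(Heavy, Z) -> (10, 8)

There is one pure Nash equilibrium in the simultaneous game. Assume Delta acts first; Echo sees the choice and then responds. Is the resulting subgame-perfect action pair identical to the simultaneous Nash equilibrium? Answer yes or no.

Work backward from Echo's decision.
- Light → Echo plays Y (best of 5, 9, 2); Delta gets 4.
- Medium → Echo plays X (best of 7, 5, 5); Delta gets 3.
- Heavy → Echo plays Y (best of 3, 10, 8); Delta gets 9.
Maximizing over 4, 3, 9, Delta chooses Heavy. Subgame-perfect outcome: (Heavy, Y) with payoffs (9, 10).
Under simultaneous play:
Delta's best replies: X→Light; Y→Heavy; Z→Heavy.
Echo's best replies: Light→Y; Medium→X; Heavy→Y.
Only (Heavy, Y) has each player best-responding; Nash payoffs (9, 10).
Sequential outcome (Heavy, Y) coincides with the Nash profile (Heavy, Y).

yes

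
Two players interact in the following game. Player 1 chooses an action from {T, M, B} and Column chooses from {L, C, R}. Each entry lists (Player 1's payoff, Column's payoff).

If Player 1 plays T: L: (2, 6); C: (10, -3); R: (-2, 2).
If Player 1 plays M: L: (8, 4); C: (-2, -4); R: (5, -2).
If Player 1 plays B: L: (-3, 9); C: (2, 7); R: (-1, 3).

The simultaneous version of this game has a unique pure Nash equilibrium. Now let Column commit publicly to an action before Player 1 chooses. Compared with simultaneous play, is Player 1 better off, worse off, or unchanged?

Solve by backward induction (Column leads).
- L → Player 1 plays M (best of 2, 8, -3); Column gets 4.
- C → Player 1 plays T (best of 10, -2, 2); Column gets -3.
- R → Player 1 plays M (best of -2, 5, -1); Column gets -2.
Maximizing over 4, -3, -2, Column chooses L. Subgame-perfect outcome: (M, L) with payoffs (8, 4).
Under simultaneous play:
Player 1's best replies: L→M; C→T; R→M.
Column's best replies: T→L; M→L; B→L.
Only (M, L) has each player best-responding; Nash payoffs (8, 4).
Player 1 earns 8 sequentially versus 8 at the Nash outcome: unchanged.

unchanged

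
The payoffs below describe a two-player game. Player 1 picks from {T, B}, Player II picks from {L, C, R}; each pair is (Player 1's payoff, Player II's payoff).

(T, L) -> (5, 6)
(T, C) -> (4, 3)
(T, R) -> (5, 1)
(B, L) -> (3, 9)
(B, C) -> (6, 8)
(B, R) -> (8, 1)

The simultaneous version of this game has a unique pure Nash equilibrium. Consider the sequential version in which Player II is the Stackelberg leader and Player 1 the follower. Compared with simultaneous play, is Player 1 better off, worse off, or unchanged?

Work backward from Player 1's decision.
- L → Player 1 plays T (best of 5, 3); Player II gets 6.
- C → Player 1 plays B (best of 4, 6); Player II gets 8.
- R → Player 1 plays B (best of 5, 8); Player II gets 1.
Among 6, 8, 1, the best is 8 at C. Subgame-perfect outcome: (B, C) with payoffs (6, 8).
For the simultaneous game, intersect best replies.
Player 1's best replies: L→T; C→B; R→B.
Player II's best replies: T→L; B→L.
The unique mutual best reply is (T, L), giving (5, 6).
Player 1 earns 6 sequentially versus 5 at the Nash outcome: better off.

better off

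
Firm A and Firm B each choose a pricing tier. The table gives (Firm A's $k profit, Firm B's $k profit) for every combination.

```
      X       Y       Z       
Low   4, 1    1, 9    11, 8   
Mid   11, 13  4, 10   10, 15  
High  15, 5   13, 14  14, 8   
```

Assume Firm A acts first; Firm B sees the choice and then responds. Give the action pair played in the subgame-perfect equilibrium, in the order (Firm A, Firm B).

Firm B best-responds to each possible Firm A move:
- Low → Firm B plays Y (best of 1, 9, 8); Firm A gets 1.
- Mid → Firm B plays Z (best of 13, 10, 15); Firm A gets 10.
- High → Firm B plays Y (best of 5, 14, 8); Firm A gets 13.
Firm A's induced payoffs are 1, 10, 13, so Firm A commits to High. Subgame-perfect outcome: (High, Y) with payoffs (13, 14).

(High, Y)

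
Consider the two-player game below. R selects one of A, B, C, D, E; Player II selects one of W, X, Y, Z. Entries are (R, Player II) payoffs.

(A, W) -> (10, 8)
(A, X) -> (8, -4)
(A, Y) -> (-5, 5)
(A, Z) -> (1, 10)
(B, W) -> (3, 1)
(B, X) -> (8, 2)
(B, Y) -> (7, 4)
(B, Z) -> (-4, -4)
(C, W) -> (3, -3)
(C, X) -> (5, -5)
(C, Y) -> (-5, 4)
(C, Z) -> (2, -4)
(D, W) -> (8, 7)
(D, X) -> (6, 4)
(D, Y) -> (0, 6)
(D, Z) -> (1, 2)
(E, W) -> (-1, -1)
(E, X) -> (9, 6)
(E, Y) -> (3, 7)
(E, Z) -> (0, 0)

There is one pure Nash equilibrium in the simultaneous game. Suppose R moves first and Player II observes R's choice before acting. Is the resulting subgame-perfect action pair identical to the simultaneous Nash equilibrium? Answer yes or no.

no

Player II best-responds to each possible R move:
- A: BR = Z, leader payoff 1.
- B: BR = Y, leader payoff 7.
- C: BR = Y, leader payoff -5.
- D: BR = W, leader payoff 8.
- E: BR = Y, leader payoff 3.
Among 1, 7, -5, 8, 3, the best is 8 at D. Subgame-perfect outcome: (D, W) with payoffs (8, 7).
Now find the simultaneous Nash equilibrium.
R's best replies: W→A; X→E; Y→B; Z→C.
Player II's best replies: A→Z; B→Y; C→Y; D→W; E→Y.
The unique mutual best reply is (B, Y), giving (7, 4).
Sequential outcome (D, W) differs from the Nash profile (B, Y).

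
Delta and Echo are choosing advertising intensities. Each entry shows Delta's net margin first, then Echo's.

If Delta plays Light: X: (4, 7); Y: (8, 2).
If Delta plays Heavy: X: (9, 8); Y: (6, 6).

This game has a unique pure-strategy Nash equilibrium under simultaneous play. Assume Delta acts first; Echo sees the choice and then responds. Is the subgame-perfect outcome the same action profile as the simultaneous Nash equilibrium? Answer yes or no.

yes

Work backward from Echo's decision.
- Light: BR = X, leader payoff 4.
- Heavy: BR = X, leader payoff 9.
Maximizing over 4, 9, Delta chooses Heavy. Subgame-perfect outcome: (Heavy, X) with payoffs (9, 8).
For the simultaneous game, intersect best replies.
Delta's best replies: X→Heavy; Y→Light.
Echo's best replies: Light→X; Heavy→X.
The unique mutual best reply is (Heavy, X), giving (9, 8).
Sequential outcome (Heavy, X) coincides with the Nash profile (Heavy, X).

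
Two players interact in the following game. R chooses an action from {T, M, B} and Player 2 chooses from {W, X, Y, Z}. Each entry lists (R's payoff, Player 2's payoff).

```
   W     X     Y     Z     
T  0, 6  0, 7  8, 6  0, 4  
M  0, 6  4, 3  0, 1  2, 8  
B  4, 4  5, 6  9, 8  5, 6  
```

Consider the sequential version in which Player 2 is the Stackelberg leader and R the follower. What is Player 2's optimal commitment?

Solve by backward induction (Player 2 leads).
- W → R plays B (best of 0, 0, 4); Player 2 gets 4.
- X → R plays B (best of 0, 4, 5); Player 2 gets 6.
- Y → R plays B (best of 8, 0, 9); Player 2 gets 8.
- Z → R plays B (best of 0, 2, 5); Player 2 gets 6.
Maximizing over 4, 6, 8, 6, Player 2 chooses Y. Subgame-perfect outcome: (B, Y) with payoffs (9, 8).

Y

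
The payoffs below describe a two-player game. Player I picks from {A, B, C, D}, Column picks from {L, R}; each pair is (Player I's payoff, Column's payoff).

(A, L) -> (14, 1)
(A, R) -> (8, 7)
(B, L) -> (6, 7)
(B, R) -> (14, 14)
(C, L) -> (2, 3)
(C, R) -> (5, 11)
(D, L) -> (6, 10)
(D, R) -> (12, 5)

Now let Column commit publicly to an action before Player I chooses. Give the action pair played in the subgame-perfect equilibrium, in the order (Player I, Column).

Backward induction with Column moving first.
- L: BR = A, leader payoff 1.
- R: BR = B, leader payoff 14.
Maximizing over 1, 14, Column chooses R. Subgame-perfect outcome: (B, R) with payoffs (14, 14).

(B, R)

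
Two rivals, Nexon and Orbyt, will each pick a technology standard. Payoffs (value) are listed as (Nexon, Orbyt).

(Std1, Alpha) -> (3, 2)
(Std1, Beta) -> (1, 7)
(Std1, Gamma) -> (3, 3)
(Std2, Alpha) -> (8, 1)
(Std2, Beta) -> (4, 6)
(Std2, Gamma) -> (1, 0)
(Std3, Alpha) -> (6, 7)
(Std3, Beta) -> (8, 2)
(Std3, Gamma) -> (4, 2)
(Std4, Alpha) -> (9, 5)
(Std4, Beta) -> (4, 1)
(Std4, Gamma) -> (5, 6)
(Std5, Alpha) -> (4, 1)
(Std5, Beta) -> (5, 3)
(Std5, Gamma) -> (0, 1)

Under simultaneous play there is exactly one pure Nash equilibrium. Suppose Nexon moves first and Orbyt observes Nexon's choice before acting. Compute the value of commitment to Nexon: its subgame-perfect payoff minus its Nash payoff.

1

Orbyt best-responds to each possible Nexon move:
- Std1 → Orbyt plays Beta (best of 2, 7, 3); Nexon gets 1.
- Std2 → Orbyt plays Beta (best of 1, 6, 0); Nexon gets 4.
- Std3 → Orbyt plays Alpha (best of 7, 2, 2); Nexon gets 6.
- Std4 → Orbyt plays Gamma (best of 5, 1, 6); Nexon gets 5.
- Std5 → Orbyt plays Beta (best of 1, 3, 1); Nexon gets 5.
Among 1, 4, 6, 5, 5, the best is 6 at Std3. Subgame-perfect outcome: (Std3, Alpha) with payoffs (6, 7).
Now find the simultaneous Nash equilibrium.
Nexon's best replies: Alpha→Std4; Beta→Std3; Gamma→Std4.
Orbyt's best replies: Std1→Beta; Std2→Beta; Std3→Alpha; Std4→Gamma; Std5→Beta.
The unique mutual best reply is (Std4, Gamma), giving (5, 6).
Nexon's commitment gain: 6 − 5 = 1.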